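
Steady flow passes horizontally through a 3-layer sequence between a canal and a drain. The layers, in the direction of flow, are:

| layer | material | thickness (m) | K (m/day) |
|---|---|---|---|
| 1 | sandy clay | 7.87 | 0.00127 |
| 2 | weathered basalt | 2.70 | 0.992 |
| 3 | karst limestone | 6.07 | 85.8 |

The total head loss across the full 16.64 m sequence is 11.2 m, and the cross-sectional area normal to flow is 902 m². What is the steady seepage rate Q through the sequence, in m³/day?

1.63

Flow is perpendicular to layering, so the layers act in series and the equivalent K is the thickness-weighted harmonic mean.
Total thickness L = 7.87 + 2.70 + 6.07 = 16.64 m.
Σ(b_i/K_i) = 7.87/0.00127 + 2.70/0.992 + 6.07/85.8 = 6200 d.
K_eq = L / Σ(b_i/K_i) = 16.64 / 6200 = 0.002684 m/day.
Q = K_eq · A · (Δh/L) = 0.002684 × 902 × (11.2/16.64) = 1.630 m³/day.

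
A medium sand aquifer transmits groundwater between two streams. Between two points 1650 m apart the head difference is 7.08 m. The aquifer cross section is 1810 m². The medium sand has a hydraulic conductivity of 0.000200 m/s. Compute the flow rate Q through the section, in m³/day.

Convert K: 0.000200 m/s × 86400 = 17.28 m/day.
Hydraulic gradient i = Δh / L = 7.08 / 1650 = 0.004291.
Darcy's law: Q = K · A · i = 17.28 × 1810 × 0.004291 = 134.2 m³/day.

134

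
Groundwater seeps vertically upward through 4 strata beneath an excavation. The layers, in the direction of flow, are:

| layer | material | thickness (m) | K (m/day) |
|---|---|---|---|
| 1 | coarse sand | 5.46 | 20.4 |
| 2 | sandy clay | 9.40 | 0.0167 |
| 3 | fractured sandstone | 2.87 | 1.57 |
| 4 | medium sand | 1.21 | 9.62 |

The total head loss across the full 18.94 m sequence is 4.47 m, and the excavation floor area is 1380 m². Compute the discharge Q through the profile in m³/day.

10.9

Flow is perpendicular to layering, so the layers act in series and the equivalent K is the thickness-weighted harmonic mean.
Total thickness L = 5.46 + 9.40 + 2.87 + 1.21 = 18.94 m.
Σ(b_i/K_i) = 5.46/20.4 + 9.40/0.0167 + 2.87/1.57 + 1.21/9.62 = 565.1 d.
K_eq = L / Σ(b_i/K_i) = 18.94 / 565.1 = 0.03352 m/day.
Q = K_eq · A · (Δh/L) = 0.03352 × 1380 × (4.47/18.94) = 10.92 m³/day.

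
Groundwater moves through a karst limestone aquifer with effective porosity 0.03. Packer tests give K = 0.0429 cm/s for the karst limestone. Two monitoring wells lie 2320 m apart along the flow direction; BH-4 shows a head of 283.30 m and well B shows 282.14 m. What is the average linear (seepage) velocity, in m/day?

0.618

Convert K: 0.0429 cm/s × 864 = 37.07 m/day.
Hydraulic gradient i = (283.30 − 282.14) / 2320 = 1.16 / 2320 = 0.0005000.
Darcy flux q = K · i = 37.07 × 0.0005000 = 0.01853 m/day.
Seepage velocity v = q / n_e = 0.01853 / 0.03 = 0.6178 m/day.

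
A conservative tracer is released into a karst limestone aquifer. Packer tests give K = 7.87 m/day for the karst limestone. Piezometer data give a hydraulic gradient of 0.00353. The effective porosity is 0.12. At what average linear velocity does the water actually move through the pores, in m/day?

0.232

Hydraulic gradient i = 0.00353.
Darcy flux q = K · i = 7.870 × 0.003530 = 0.02778 m/day.
Seepage velocity v = q / n_e = 0.02778 / 0.12 = 0.2315 m/day.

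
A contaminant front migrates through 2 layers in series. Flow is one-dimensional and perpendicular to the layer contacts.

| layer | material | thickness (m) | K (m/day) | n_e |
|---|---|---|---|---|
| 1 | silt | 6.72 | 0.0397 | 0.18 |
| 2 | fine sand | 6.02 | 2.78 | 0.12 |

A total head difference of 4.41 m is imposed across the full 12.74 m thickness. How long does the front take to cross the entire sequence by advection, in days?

75.1

With flow normal to the layers, continuity requires the same specific discharge q through every layer.
Σ(b_i/K_i) = 6.72/0.0397 + 6.02/2.78 = 171.4 d.
q = Δh / Σ(b_i/K_i) = 4.41 / 171.4 = 0.02572 m/day.
In each layer the seepage velocity is v_i = q/n_i, so the layer transit time is t_i = b_i·n_i / q:
  layer 1 (silt): t_1 = 6.72 × 0.18 / 0.02572 = 47.02 d
  layer 2 (fine sand): t_2 = 6.02 × 0.12 / 0.02572 = 28.08 d
Total t = Σ t_i = 75.10 days.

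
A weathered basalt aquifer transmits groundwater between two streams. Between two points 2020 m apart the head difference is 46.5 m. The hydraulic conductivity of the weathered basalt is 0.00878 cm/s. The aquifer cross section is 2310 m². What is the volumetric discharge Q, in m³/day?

403

Convert K: 0.00878 cm/s × 864 = 7.586 m/day.
Hydraulic gradient i = Δh / L = 46.5 / 2020 = 0.02302.
Darcy's law: Q = K · A · i = 7.586 × 2310 × 0.02302 = 403.4 m³/day.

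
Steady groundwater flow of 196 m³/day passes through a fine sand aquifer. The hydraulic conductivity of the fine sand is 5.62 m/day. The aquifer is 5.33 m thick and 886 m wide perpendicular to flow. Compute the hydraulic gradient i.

Cross-sectional area A = 886 × 5.33 = 4722 m².
From Q = K·A·i, i = Q / (K·A) = 196 / (5.620 × 4722) = 0.007385.

0.00739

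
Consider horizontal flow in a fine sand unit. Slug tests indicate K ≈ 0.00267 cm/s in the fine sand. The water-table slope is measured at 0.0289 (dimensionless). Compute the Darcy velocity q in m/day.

Convert K: 0.00267 cm/s × 864 = 2.307 m/day.
Hydraulic gradient i = 0.0289.
Specific discharge q = K · i = 2.307 × 0.02890 = 0.06667 m/day.

0.0667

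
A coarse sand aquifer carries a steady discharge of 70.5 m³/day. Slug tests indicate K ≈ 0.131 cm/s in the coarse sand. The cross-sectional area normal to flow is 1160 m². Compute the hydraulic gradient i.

Convert K: 0.131 cm/s × 864 = 113.2 m/day.
From Q = K·A·i, i = Q / (K·A) = 70.5 / (113.2 × 1160) = 0.0005370.

0.000537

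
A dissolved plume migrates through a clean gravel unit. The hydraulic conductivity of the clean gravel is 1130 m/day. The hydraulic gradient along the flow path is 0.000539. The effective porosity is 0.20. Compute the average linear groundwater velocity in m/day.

3.05

Hydraulic gradient i = 0.000539.
Darcy flux q = K · i = 1130 × 0.0005390 = 0.6091 m/day.
Seepage velocity v = q / n_e = 0.6091 / 0.20 = 3.045 m/day.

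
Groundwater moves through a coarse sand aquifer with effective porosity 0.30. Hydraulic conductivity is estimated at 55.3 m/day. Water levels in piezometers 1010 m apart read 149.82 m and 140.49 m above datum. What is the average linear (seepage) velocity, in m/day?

Hydraulic gradient i = (149.82 − 140.49) / 1010 = 9.33 / 1010 = 0.009238.
Darcy flux q = K · i = 55.30 × 0.009238 = 0.5108 m/day.
Seepage velocity v = q / n_e = 0.5108 / 0.30 = 1.703 m/day.

1.70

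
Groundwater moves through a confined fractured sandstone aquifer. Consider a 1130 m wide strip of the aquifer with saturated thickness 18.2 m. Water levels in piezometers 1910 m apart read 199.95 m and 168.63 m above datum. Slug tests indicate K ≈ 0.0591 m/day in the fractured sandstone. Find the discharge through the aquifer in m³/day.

Cross-sectional area A = 1130 × 18.2 = 20566 m².
Hydraulic gradient i = (199.95 − 168.63) / 1910 = 31.32 / 1910 = 0.01640.
Darcy's law: Q = K · A · i = 0.05910 × 20566 × 0.01640 = 19.93 m³/day.

19.9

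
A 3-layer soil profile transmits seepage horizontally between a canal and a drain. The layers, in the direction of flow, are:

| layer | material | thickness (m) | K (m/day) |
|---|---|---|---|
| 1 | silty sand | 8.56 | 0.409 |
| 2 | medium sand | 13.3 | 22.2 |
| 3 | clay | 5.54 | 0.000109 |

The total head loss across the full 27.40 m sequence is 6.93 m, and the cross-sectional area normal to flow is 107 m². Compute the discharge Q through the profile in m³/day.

0.0146

Flow is perpendicular to layering, so the layers act in series and the equivalent K is the thickness-weighted harmonic mean.
Total thickness L = 8.56 + 13.3 + 5.54 = 27.40 m.
Σ(b_i/K_i) = 8.56/0.409 + 13.3/22.2 + 5.54/0.000109 = 50847 d.
K_eq = L / Σ(b_i/K_i) = 27.40 / 50847 = 0.0005389 m/day.
Q = K_eq · A · (Δh/L) = 0.0005389 × 107 × (6.93/27.40) = 0.01458 m³/day.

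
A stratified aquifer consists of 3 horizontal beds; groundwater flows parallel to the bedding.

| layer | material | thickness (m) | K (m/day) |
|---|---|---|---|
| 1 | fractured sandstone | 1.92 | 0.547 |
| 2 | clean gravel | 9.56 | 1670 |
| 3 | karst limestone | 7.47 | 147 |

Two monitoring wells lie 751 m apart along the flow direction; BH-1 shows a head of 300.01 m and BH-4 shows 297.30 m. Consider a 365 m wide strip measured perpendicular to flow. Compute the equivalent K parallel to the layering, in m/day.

900

Flow is parallel to layering, so each bed carries its own Darcy discharge and the transmissivities add.
Σ(K_i·b_i) = 0.547×1.92 + 1670×9.56 + 147×7.47 = 17064 m²/day.
Total thickness b = 18.95 m, so K_eq = Σ(K_i·b_i)/b = 900.5 m/day.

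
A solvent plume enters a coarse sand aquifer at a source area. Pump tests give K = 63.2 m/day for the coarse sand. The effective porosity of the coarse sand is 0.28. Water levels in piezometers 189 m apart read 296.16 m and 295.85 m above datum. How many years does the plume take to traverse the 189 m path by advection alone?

Hydraulic gradient i = (296.16 − 295.85) / 189 = 0.31 / 189 = 0.001640.
Darcy flux q = K · i = 63.20 × 0.001640 = 0.1037 m/day.
Seepage velocity v = q / n_e = 0.1037 / 0.28 = 0.3702 m/day.
Travel time t = L / v = 189 / 0.3702 = 510.5 days = 1.398 years.

1.40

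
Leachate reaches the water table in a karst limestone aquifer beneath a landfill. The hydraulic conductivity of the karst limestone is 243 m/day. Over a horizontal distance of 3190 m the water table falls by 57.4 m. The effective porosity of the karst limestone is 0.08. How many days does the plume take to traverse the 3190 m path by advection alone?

58.4

Hydraulic gradient i = Δh / L = 57.4 / 3190 = 0.01799.
Darcy flux q = K · i = 243.0 × 0.01799 = 4.372 m/day.
Seepage velocity v = q / n_e = 4.372 / 0.08 = 54.66 m/day.
Travel time t = L / v = 3190 / 54.66 = 58.37 days.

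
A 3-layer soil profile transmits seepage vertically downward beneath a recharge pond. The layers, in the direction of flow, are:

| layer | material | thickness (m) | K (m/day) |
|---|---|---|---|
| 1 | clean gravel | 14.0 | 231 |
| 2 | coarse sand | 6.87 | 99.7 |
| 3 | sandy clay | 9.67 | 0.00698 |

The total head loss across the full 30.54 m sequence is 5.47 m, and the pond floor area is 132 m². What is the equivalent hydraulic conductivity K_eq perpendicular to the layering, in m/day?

0.0220

Flow is perpendicular to layering, so the layers act in series and the equivalent K is the thickness-weighted harmonic mean.
Total thickness L = 14.0 + 6.87 + 9.67 = 30.54 m.
Σ(b_i/K_i) = 14.0/231 + 6.87/99.7 + 9.67/0.00698 = 1386 d.
K_eq = L / Σ(b_i/K_i) = 30.54 / 1386 = 0.02204 m/day.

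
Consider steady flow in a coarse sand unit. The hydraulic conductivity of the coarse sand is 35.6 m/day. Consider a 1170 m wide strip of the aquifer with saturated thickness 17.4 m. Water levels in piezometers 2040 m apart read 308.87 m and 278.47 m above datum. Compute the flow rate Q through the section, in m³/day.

10800

Cross-sectional area A = 1170 × 17.4 = 20358 m².
Hydraulic gradient i = (308.87 − 278.47) / 2040 = 30.4 / 2040 = 0.01490.
Darcy's law: Q = K · A · i = 35.60 × 20358 × 0.01490 = 10800 m³/day.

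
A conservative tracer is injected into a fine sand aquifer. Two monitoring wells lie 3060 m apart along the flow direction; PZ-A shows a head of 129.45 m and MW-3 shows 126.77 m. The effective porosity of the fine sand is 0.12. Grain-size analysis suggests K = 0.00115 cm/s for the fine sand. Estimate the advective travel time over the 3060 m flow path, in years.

Convert K: 0.00115 cm/s × 864 = 0.9936 m/day.
Hydraulic gradient i = (129.45 − 126.77) / 3060 = 2.68 / 3060 = 0.0008758.
Darcy flux q = K · i = 0.9936 × 0.0008758 = 0.0008702 m/day.
Seepage velocity v = q / n_e = 0.0008702 / 0.12 = 0.007252 m/day.
Travel time t = L / v = 3060 / 0.007252 = 4.220e+05 days = 1155 years.

1160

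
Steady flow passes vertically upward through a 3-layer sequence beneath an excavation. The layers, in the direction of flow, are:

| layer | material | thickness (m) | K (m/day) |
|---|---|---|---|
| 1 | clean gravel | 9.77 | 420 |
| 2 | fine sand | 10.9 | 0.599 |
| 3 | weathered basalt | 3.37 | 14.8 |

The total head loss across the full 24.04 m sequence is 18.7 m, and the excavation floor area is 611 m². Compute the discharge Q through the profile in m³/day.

619

Flow is perpendicular to layering, so the layers act in series and the equivalent K is the thickness-weighted harmonic mean.
Total thickness L = 9.77 + 10.9 + 3.37 = 24.04 m.
Σ(b_i/K_i) = 9.77/420 + 10.9/0.599 + 3.37/14.8 = 18.45 d.
K_eq = L / Σ(b_i/K_i) = 24.04 / 18.45 = 1.303 m/day.
Q = K_eq · A · (Δh/L) = 1.303 × 611 × (18.7/24.04) = 619.3 m³/day.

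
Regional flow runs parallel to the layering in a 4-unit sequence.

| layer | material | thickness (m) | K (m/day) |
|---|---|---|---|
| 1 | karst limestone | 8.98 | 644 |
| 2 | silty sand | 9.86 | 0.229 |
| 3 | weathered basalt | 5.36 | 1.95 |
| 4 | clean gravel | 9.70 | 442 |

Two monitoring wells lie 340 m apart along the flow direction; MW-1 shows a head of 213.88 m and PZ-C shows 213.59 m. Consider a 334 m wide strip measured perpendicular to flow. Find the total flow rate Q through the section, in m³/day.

2870

Flow is parallel to layering, so each bed carries its own Darcy discharge and the transmissivities add.
Σ(K_i·b_i) = 644×8.98 + 0.229×9.86 + 1.95×5.36 + 442×9.70 = 10083 m²/day.
Hydraulic gradient i = (213.88 − 213.59) / 340 = 0.29 / 340 = 0.0008529.
Q = Σ(K_i·b_i) · W · i = 10083 × 334 × 0.0008529 = 2873 m³/day.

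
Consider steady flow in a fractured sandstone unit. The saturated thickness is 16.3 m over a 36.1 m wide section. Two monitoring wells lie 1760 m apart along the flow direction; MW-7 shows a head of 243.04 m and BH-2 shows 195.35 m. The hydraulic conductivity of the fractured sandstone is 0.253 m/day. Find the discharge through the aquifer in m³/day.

Cross-sectional area A = 36.1 × 16.3 = 588.4 m².
Hydraulic gradient i = (243.04 − 195.35) / 1760 = 47.69 / 1760 = 0.02710.
Darcy's law: Q = K · A · i = 0.2530 × 588.4 × 0.02710 = 4.034 m³/day.

4.03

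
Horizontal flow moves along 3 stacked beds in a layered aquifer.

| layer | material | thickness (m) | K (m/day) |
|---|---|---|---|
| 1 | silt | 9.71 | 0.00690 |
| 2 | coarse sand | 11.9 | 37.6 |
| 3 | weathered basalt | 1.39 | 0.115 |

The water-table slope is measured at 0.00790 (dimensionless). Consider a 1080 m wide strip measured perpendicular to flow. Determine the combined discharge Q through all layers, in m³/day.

Flow is parallel to layering, so each bed carries its own Darcy discharge and the transmissivities add.
Σ(K_i·b_i) = 0.00690×9.71 + 37.6×11.9 + 0.115×1.39 = 447.7 m²/day.
Hydraulic gradient i = 0.00790.
Q = Σ(K_i·b_i) · W · i = 447.7 × 1080 × 0.007900 = 3819 m³/day.

3820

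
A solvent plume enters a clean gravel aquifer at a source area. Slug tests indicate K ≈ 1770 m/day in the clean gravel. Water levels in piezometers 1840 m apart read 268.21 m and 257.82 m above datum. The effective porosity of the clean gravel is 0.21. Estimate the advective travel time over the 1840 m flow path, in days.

38.7

Hydraulic gradient i = (268.21 − 257.82) / 1840 = 10.39 / 1840 = 0.005647.
Darcy flux q = K · i = 1770 × 0.005647 = 9.995 m/day.
Seepage velocity v = q / n_e = 9.995 / 0.21 = 47.59 m/day.
Travel time t = L / v = 1840 / 47.59 = 38.66 days.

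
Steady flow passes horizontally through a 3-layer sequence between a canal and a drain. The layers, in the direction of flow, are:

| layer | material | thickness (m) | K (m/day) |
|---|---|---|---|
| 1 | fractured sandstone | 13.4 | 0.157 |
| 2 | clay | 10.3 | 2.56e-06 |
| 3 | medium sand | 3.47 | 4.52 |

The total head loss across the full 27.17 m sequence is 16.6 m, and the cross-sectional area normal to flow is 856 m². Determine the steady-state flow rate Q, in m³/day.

Flow is perpendicular to layering, so the layers act in series and the equivalent K is the thickness-weighted harmonic mean.
Total thickness L = 13.4 + 10.3 + 3.47 = 27.17 m.
Σ(b_i/K_i) = 13.4/0.157 + 10.3/2.56e-06 + 3.47/4.52 = 4.024e+06 d.
K_eq = L / Σ(b_i/K_i) = 27.17 / 4.024e+06 = 6.753e-06 m/day.
Q = K_eq · A · (Δh/L) = 6.753e-06 × 856 × (16.6/27.17) = 0.003532 m³/day.

0.00353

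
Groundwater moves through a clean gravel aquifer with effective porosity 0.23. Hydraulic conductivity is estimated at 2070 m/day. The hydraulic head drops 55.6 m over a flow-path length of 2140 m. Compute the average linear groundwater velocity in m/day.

234

Hydraulic gradient i = Δh / L = 55.6 / 2140 = 0.02598.
Darcy flux q = K · i = 2070 × 0.02598 = 53.78 m/day.
Seepage velocity v = q / n_e = 53.78 / 0.23 = 233.8 m/day.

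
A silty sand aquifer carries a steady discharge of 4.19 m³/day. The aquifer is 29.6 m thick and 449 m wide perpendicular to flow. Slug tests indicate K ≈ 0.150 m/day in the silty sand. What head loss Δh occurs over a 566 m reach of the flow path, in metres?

1.19

Cross-sectional area A = 449 × 29.6 = 13290 m².
From Q = K·A·i, i = Q / (K·A) = 4.19 / (0.1500 × 13290) = 0.002102.
Head loss Δh = i · L = 0.002102 × 566 = 1.190 m.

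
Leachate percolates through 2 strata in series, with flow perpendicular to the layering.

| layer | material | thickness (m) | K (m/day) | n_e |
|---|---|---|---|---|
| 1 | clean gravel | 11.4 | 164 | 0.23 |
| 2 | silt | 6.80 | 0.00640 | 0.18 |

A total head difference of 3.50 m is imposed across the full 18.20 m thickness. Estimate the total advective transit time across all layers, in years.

3.20

With flow normal to the layers, continuity requires the same specific discharge q through every layer.
Σ(b_i/K_i) = 11.4/164 + 6.80/0.00640 = 1063 d.
q = Δh / Σ(b_i/K_i) = 3.50 / 1063 = 0.003294 m/day.
In each layer the seepage velocity is v_i = q/n_i, so the layer transit time is t_i = b_i·n_i / q:
  layer 1 (clean gravel): t_1 = 11.4 × 0.23 / 0.003294 = 796.0 d
  layer 2 (silt): t_2 = 6.80 × 0.18 / 0.003294 = 371.6 d
Total t = Σ t_i = 1168 days = 3.197 years.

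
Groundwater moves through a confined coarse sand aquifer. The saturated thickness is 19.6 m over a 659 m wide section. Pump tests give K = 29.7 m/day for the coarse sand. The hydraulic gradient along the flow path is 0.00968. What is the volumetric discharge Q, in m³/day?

3710

Cross-sectional area A = 659 × 19.6 = 12916 m².
Hydraulic gradient i = 0.00968.
Darcy's law: Q = K · A · i = 29.70 × 12916 × 0.009680 = 3713 m³/day.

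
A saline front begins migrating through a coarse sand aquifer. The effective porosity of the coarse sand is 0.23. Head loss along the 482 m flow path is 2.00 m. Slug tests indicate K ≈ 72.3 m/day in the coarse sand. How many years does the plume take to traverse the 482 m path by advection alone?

Hydraulic gradient i = Δh / L = 2.00 / 482 = 0.004149.
Darcy flux q = K · i = 72.30 × 0.004149 = 0.3000 m/day.
Seepage velocity v = q / n_e = 0.3000 / 0.23 = 1.304 m/day.
Travel time t = L / v = 482 / 1.304 = 369.5 days = 1.012 years.

1.01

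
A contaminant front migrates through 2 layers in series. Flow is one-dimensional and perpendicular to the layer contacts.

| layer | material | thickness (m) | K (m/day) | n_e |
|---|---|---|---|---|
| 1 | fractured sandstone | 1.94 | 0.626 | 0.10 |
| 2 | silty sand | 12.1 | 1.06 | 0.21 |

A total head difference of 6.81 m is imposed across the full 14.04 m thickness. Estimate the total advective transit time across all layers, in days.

5.83

With flow normal to the layers, continuity requires the same specific discharge q through every layer.
Σ(b_i/K_i) = 1.94/0.626 + 12.1/1.06 = 14.51 d.
q = Δh / Σ(b_i/K_i) = 6.81 / 14.51 = 0.4692 m/day.
In each layer the seepage velocity is v_i = q/n_i, so the layer transit time is t_i = b_i·n_i / q:
  layer 1 (fractured sandstone): t_1 = 1.94 × 0.10 / 0.4692 = 0.4135 d
  layer 2 (silty sand): t_2 = 12.1 × 0.21 / 0.4692 = 5.416 d
Total t = Σ t_i = 5.829 days.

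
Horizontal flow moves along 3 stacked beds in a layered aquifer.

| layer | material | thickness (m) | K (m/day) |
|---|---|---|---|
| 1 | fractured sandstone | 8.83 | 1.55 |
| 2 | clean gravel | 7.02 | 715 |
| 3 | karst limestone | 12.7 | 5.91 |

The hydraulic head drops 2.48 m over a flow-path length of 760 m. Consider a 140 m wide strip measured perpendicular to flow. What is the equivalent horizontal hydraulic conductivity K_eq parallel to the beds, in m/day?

Flow is parallel to layering, so each bed carries its own Darcy discharge and the transmissivities add.
Σ(K_i·b_i) = 1.55×8.83 + 715×7.02 + 5.91×12.7 = 5108 m²/day.
Total thickness b = 28.55 m, so K_eq = Σ(K_i·b_i)/b = 178.9 m/day.

179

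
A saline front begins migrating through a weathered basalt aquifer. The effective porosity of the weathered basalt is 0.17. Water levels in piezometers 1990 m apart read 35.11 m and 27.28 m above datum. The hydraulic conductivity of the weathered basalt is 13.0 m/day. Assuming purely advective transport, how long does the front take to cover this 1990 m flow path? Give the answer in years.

18.1

Hydraulic gradient i = (35.11 − 27.28) / 1990 = 7.83 / 1990 = 0.003935.
Darcy flux q = K · i = 13.00 × 0.003935 = 0.05115 m/day.
Seepage velocity v = q / n_e = 0.05115 / 0.17 = 0.3009 m/day.
Travel time t = L / v = 1990 / 0.3009 = 6614 days = 18.11 years.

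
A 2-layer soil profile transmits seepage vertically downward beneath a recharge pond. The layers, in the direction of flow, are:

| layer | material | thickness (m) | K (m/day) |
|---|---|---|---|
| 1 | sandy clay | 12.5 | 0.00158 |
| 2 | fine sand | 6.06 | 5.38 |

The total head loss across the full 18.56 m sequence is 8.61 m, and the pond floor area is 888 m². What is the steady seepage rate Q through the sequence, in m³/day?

Flow is perpendicular to layering, so the layers act in series and the equivalent K is the thickness-weighted harmonic mean.
Total thickness L = 12.5 + 6.06 = 18.56 m.
Σ(b_i/K_i) = 12.5/0.00158 + 6.06/5.38 = 7913 d.
K_eq = L / Σ(b_i/K_i) = 18.56 / 7913 = 0.002346 m/day.
Q = K_eq · A · (Δh/L) = 0.002346 × 888 × (8.61/18.56) = 0.9663 m³/day.

0.966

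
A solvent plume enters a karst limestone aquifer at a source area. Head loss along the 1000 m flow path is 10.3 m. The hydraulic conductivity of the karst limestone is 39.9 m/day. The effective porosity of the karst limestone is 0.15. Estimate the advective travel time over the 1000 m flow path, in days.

365

Hydraulic gradient i = Δh / L = 10.3 / 1000 = 0.01030.
Darcy flux q = K · i = 39.90 × 0.01030 = 0.4110 m/day.
Seepage velocity v = q / n_e = 0.4110 / 0.15 = 2.740 m/day.
Travel time t = L / v = 1000 / 2.740 = 365.0 days.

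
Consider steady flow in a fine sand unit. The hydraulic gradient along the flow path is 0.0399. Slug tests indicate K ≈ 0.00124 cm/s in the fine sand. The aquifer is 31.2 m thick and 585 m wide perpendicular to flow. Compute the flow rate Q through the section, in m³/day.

Convert K: 0.00124 cm/s × 864 = 1.071 m/day.
Cross-sectional area A = 585 × 31.2 = 18252 m².
Hydraulic gradient i = 0.0399.
Darcy's law: Q = K · A · i = 1.071 × 18252 × 0.03990 = 780.2 m³/day.

780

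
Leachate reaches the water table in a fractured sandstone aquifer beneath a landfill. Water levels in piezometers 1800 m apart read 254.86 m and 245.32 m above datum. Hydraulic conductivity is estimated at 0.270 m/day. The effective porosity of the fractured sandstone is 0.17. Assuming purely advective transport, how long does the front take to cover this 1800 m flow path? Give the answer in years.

Hydraulic gradient i = (254.86 − 245.32) / 1800 = 9.54 / 1800 = 0.005300.
Darcy flux q = K · i = 0.2700 × 0.005300 = 0.001431 m/day.
Seepage velocity v = q / n_e = 0.001431 / 0.17 = 0.008418 m/day.
Travel time t = L / v = 1800 / 0.008418 = 2.138e+05 days = 585.5 years.

585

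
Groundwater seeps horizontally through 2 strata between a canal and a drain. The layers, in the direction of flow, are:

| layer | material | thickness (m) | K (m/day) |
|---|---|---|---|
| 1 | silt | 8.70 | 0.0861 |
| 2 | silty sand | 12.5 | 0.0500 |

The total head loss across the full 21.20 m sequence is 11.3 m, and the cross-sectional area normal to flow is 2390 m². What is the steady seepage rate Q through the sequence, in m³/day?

76.9

Flow is perpendicular to layering, so the layers act in series and the equivalent K is the thickness-weighted harmonic mean.
Total thickness L = 8.70 + 12.5 = 21.20 m.
Σ(b_i/K_i) = 8.70/0.0861 + 12.5/0.0500 = 351.0 d.
K_eq = L / Σ(b_i/K_i) = 21.20 / 351.0 = 0.06039 m/day.
Q = K_eq · A · (Δh/L) = 0.06039 × 2390 × (11.3/21.20) = 76.93 m³/day.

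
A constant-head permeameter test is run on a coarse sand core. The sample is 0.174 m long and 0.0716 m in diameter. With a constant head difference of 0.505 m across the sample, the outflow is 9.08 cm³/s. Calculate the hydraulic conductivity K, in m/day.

67.1

Cross-sectional area A = π·(d/2)² = π × (0.0716/2)² = 0.004026 m².
Convert discharge: 9.08 cm³/s = 9.080e-06 m³/s.
Darcy's law rearranged: K = Q·L / (A·Δh) = 9.080e-06 × 0.174 / (0.004026 × 0.505) = 0.0007770 m/s = 67.13 m/day.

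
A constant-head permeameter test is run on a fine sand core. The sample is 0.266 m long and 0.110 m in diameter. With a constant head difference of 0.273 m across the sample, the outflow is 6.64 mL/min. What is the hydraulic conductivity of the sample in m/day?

0.980

Cross-sectional area A = π·(d/2)² = π × (0.110/2)² = 0.009503 m².
Convert discharge: 6.64 mL/min = 1.107e-07 m³/s.
Darcy's law rearranged: K = Q·L / (A·Δh) = 1.107e-07 × 0.266 / (0.009503 × 0.273) = 1.135e-05 m/s = 0.9803 m/day.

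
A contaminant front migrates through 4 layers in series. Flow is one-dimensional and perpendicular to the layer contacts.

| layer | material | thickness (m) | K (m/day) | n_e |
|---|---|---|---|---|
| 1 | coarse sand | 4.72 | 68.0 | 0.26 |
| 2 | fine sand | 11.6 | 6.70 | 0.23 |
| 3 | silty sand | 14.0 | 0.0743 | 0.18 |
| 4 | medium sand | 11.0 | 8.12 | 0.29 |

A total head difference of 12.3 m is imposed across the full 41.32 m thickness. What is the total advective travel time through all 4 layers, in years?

0.410

With flow normal to the layers, continuity requires the same specific discharge q through every layer.
Σ(b_i/K_i) = 4.72/68.0 + 11.6/6.70 + 14.0/0.0743 + 11.0/8.12 = 191.6 d.
q = Δh / Σ(b_i/K_i) = 12.3 / 191.6 = 0.06420 m/day.
In each layer the seepage velocity is v_i = q/n_i, so the layer transit time is t_i = b_i·n_i / q:
  layer 1 (coarse sand): t_1 = 4.72 × 0.26 / 0.06420 = 19.11 d
  layer 2 (fine sand): t_2 = 11.6 × 0.23 / 0.06420 = 41.56 d
  layer 3 (silty sand): t_3 = 14.0 × 0.18 / 0.06420 = 39.25 d
  layer 4 (medium sand): t_4 = 11.0 × 0.29 / 0.06420 = 49.69 d
Total t = Σ t_i = 149.6 days = 0.4096 years.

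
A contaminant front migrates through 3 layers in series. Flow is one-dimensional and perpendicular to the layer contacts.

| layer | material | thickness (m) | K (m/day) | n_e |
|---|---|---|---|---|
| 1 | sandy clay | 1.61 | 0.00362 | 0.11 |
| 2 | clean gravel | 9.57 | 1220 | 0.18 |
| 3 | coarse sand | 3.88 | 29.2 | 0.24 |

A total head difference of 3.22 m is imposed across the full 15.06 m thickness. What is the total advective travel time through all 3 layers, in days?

With flow normal to the layers, continuity requires the same specific discharge q through every layer.
Σ(b_i/K_i) = 1.61/0.00362 + 9.57/1220 + 3.88/29.2 = 444.9 d.
q = Δh / Σ(b_i/K_i) = 3.22 / 444.9 = 0.007238 m/day.
In each layer the seepage velocity is v_i = q/n_i, so the layer transit time is t_i = b_i·n_i / q:
  layer 1 (sandy clay): t_1 = 1.61 × 0.11 / 0.007238 = 24.47 d
  layer 2 (clean gravel): t_2 = 9.57 × 0.18 / 0.007238 = 238.0 d
  layer 3 (coarse sand): t_3 = 3.88 × 0.24 / 0.007238 = 128.7 d
Total t = Σ t_i = 391.1 days.

391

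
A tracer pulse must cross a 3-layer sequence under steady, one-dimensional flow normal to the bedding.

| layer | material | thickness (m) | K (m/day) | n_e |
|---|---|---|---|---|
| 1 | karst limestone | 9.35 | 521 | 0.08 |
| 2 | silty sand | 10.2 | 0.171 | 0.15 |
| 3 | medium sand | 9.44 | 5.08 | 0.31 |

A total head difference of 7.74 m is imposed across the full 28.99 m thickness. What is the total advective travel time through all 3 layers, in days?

With flow normal to the layers, continuity requires the same specific discharge q through every layer.
Σ(b_i/K_i) = 9.35/521 + 10.2/0.171 + 9.44/5.08 = 61.53 d.
q = Δh / Σ(b_i/K_i) = 7.74 / 61.53 = 0.1258 m/day.
In each layer the seepage velocity is v_i = q/n_i, so the layer transit time is t_i = b_i·n_i / q:
  layer 1 (karst limestone): t_1 = 9.35 × 0.08 / 0.1258 = 5.946 d
  layer 2 (silty sand): t_2 = 10.2 × 0.15 / 0.1258 = 12.16 d
  layer 3 (medium sand): t_3 = 9.44 × 0.31 / 0.1258 = 23.26 d
Total t = Σ t_i = 41.37 days.

41.4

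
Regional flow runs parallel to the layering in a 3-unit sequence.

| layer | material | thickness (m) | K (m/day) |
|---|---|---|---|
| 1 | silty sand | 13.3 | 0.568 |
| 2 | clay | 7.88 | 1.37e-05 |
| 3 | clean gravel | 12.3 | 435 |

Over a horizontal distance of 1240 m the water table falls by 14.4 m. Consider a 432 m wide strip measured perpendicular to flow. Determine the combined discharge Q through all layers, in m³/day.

Flow is parallel to layering, so each bed carries its own Darcy discharge and the transmissivities add.
Σ(K_i·b_i) = 0.568×13.3 + 1.37e-05×7.88 + 435×12.3 = 5358 m²/day.
Hydraulic gradient i = Δh / L = 14.4 / 1240 = 0.01161.
Q = Σ(K_i·b_i) · W · i = 5358 × 432 × 0.01161 = 26880 m³/day.

26900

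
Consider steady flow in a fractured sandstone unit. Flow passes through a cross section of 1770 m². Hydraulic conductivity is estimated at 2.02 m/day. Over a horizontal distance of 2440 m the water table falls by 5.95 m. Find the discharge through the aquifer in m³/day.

Hydraulic gradient i = Δh / L = 5.95 / 2440 = 0.002439.
Darcy's law: Q = K · A · i = 2.020 × 1770 × 0.002439 = 8.719 m³/day.

8.72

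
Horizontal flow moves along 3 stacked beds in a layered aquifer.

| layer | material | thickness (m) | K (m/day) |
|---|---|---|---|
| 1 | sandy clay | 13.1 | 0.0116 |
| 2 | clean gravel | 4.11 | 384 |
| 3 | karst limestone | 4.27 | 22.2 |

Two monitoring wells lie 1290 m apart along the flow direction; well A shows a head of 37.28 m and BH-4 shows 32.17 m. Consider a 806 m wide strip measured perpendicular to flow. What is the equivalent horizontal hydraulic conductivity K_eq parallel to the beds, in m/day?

77.9

Flow is parallel to layering, so each bed carries its own Darcy discharge and the transmissivities add.
Σ(K_i·b_i) = 0.0116×13.1 + 384×4.11 + 22.2×4.27 = 1673 m²/day.
Total thickness b = 21.48 m, so K_eq = Σ(K_i·b_i)/b = 77.90 m/day.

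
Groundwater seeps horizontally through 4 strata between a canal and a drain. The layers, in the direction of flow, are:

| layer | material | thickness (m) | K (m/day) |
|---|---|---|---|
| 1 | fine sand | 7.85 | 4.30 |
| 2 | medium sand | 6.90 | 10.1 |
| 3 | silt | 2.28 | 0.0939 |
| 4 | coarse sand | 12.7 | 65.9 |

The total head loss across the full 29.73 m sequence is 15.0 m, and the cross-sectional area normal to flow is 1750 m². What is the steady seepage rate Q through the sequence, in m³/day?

973

Flow is perpendicular to layering, so the layers act in series and the equivalent K is the thickness-weighted harmonic mean.
Total thickness L = 7.85 + 6.90 + 2.28 + 12.7 = 29.73 m.
Σ(b_i/K_i) = 7.85/4.30 + 6.90/10.1 + 2.28/0.0939 + 12.7/65.9 = 26.98 d.
K_eq = L / Σ(b_i/K_i) = 29.73 / 26.98 = 1.102 m/day.
Q = K_eq · A · (Δh/L) = 1.102 × 1750 × (15.0/29.73) = 972.8 m³/day.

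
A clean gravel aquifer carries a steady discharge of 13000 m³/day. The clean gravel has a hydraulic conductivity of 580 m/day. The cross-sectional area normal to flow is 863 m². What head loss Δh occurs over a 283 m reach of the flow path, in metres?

7.35

From Q = K·A·i, i = Q / (K·A) = 13000 / (580.0 × 863.0) = 0.02597.
Head loss Δh = i · L = 0.02597 × 283 = 7.350 m.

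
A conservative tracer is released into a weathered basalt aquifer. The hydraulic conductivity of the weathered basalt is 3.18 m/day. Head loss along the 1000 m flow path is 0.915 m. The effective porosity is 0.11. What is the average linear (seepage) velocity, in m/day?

0.0265

Hydraulic gradient i = Δh / L = 0.915 / 1000 = 0.0009150.
Darcy flux q = K · i = 3.180 × 0.0009150 = 0.002910 m/day.
Seepage velocity v = q / n_e = 0.002910 / 0.11 = 0.02645 m/day.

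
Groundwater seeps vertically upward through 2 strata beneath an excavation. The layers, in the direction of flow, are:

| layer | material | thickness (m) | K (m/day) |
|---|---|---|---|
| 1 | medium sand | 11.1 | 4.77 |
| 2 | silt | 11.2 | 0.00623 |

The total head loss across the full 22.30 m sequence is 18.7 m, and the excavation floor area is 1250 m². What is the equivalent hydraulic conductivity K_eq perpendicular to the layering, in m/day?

0.0124

Flow is perpendicular to layering, so the layers act in series and the equivalent K is the thickness-weighted harmonic mean.
Total thickness L = 11.1 + 11.2 = 22.30 m.
Σ(b_i/K_i) = 11.1/4.77 + 11.2/0.00623 = 1800 d.
K_eq = L / Σ(b_i/K_i) = 22.30 / 1800 = 0.01239 m/day.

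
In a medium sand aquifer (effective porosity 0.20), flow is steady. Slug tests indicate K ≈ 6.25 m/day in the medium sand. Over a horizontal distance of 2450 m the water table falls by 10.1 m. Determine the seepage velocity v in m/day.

Hydraulic gradient i = Δh / L = 10.1 / 2450 = 0.004122.
Darcy flux q = K · i = 6.250 × 0.004122 = 0.02577 m/day.
Seepage velocity v = q / n_e = 0.02577 / 0.20 = 0.1288 m/day.

0.129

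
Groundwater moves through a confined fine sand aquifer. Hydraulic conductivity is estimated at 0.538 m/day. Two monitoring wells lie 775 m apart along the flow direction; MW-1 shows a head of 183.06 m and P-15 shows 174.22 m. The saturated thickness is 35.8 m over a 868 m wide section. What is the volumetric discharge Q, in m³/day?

Cross-sectional area A = 868 × 35.8 = 31074 m².
Hydraulic gradient i = (183.06 − 174.22) / 775 = 8.84 / 775 = 0.01141.
Darcy's law: Q = K · A · i = 0.5380 × 31074 × 0.01141 = 190.7 m³/day.

191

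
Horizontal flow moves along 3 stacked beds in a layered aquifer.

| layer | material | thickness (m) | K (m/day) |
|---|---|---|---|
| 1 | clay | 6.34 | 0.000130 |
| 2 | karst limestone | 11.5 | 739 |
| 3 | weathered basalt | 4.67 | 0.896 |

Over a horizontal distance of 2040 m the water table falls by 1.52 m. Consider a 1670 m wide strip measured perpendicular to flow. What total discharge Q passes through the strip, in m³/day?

10600

Flow is parallel to layering, so each bed carries its own Darcy discharge and the transmissivities add.
Σ(K_i·b_i) = 0.000130×6.34 + 739×11.5 + 0.896×4.67 = 8503 m²/day.
Hydraulic gradient i = Δh / L = 1.52 / 2040 = 0.0007451.
Q = Σ(K_i·b_i) · W · i = 8503 × 1670 × 0.0007451 = 10580 m³/day.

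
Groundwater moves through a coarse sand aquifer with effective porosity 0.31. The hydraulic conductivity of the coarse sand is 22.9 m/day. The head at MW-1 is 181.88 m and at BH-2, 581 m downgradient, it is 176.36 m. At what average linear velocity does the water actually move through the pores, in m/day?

0.702

Hydraulic gradient i = (181.88 − 176.36) / 581 = 5.52 / 581 = 0.009501.
Darcy flux q = K · i = 22.90 × 0.009501 = 0.2176 m/day.
Seepage velocity v = q / n_e = 0.2176 / 0.31 = 0.7018 m/day.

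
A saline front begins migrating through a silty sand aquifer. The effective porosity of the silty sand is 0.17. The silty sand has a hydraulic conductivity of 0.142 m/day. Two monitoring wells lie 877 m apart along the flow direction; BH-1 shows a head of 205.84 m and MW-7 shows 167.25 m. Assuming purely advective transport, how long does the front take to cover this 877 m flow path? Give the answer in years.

65.3

Hydraulic gradient i = (205.84 − 167.25) / 877 = 38.59 / 877 = 0.04400.
Darcy flux q = K · i = 0.1420 × 0.04400 = 0.006248 m/day.
Seepage velocity v = q / n_e = 0.006248 / 0.17 = 0.03675 m/day.
Travel time t = L / v = 877 / 0.03675 = 23861 days = 65.33 years.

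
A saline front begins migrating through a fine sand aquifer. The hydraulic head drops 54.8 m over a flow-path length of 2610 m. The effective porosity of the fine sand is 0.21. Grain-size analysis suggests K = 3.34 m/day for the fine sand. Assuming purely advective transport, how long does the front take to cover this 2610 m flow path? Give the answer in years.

Hydraulic gradient i = Δh / L = 54.8 / 2610 = 0.02100.
Darcy flux q = K · i = 3.340 × 0.02100 = 0.07013 m/day.
Seepage velocity v = q / n_e = 0.07013 / 0.21 = 0.3339 m/day.
Travel time t = L / v = 2610 / 0.3339 = 7816 days = 21.40 years.

21.4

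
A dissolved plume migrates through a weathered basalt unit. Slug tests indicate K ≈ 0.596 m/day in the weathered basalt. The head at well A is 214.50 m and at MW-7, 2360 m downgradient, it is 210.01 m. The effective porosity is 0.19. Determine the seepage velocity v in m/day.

0.00597

Hydraulic gradient i = (214.50 − 210.01) / 2360 = 4.49 / 2360 = 0.001903.
Darcy flux q = K · i = 0.5960 × 0.001903 = 0.001134 m/day.
Seepage velocity v = q / n_e = 0.001134 / 0.19 = 0.005968 m/day.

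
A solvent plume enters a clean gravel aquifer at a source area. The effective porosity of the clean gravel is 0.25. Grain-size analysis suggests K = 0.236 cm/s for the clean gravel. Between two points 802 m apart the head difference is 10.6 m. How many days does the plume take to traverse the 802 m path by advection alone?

Convert K: 0.236 cm/s × 864 = 203.9 m/day.
Hydraulic gradient i = Δh / L = 10.6 / 802 = 0.01322.
Darcy flux q = K · i = 203.9 × 0.01322 = 2.695 m/day.
Seepage velocity v = q / n_e = 2.695 / 0.25 = 10.78 m/day.
Travel time t = L / v = 802 / 10.78 = 74.40 days.

74.4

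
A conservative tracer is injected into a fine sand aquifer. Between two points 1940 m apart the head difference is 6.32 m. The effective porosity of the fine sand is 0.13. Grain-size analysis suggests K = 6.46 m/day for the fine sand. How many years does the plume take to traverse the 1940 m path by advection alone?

32.8

Hydraulic gradient i = Δh / L = 6.32 / 1940 = 0.003258.
Darcy flux q = K · i = 6.460 × 0.003258 = 0.02104 m/day.
Seepage velocity v = q / n_e = 0.02104 / 0.13 = 0.1619 m/day.
Travel time t = L / v = 1940 / 0.1619 = 11984 days = 32.81 years.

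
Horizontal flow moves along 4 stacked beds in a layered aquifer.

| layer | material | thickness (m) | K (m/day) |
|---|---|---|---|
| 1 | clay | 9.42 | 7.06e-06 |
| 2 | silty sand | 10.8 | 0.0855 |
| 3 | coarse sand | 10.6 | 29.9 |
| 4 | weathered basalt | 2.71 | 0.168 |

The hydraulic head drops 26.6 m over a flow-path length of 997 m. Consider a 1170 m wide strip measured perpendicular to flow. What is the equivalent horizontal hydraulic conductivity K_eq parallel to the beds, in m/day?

Flow is parallel to layering, so each bed carries its own Darcy discharge and the transmissivities add.
Σ(K_i·b_i) = 7.06e-06×9.42 + 0.0855×10.8 + 29.9×10.6 + 0.168×2.71 = 318.3 m²/day.
Total thickness b = 33.53 m, so K_eq = Σ(K_i·b_i)/b = 9.494 m/day.

9.49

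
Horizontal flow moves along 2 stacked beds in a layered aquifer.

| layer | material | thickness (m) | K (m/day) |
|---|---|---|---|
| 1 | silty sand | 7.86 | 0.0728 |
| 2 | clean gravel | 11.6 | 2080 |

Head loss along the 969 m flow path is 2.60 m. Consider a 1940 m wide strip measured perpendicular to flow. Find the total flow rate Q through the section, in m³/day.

126000

Flow is parallel to layering, so each bed carries its own Darcy discharge and the transmissivities add.
Σ(K_i·b_i) = 0.0728×7.86 + 2080×11.6 = 24129 m²/day.
Hydraulic gradient i = Δh / L = 2.60 / 969 = 0.002683.
Q = Σ(K_i·b_i) · W · i = 24129 × 1940 × 0.002683 = 1.256e+05 m³/day.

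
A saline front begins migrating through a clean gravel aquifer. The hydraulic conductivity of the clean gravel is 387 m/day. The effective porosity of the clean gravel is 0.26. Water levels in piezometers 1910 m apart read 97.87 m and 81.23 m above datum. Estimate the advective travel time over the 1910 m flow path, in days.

147

Hydraulic gradient i = (97.87 − 81.23) / 1910 = 16.64 / 1910 = 0.008712.
Darcy flux q = K · i = 387.0 × 0.008712 = 3.372 m/day.
Seepage velocity v = q / n_e = 3.372 / 0.26 = 12.97 m/day.
Travel time t = L / v = 1910 / 12.97 = 147.3 days.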